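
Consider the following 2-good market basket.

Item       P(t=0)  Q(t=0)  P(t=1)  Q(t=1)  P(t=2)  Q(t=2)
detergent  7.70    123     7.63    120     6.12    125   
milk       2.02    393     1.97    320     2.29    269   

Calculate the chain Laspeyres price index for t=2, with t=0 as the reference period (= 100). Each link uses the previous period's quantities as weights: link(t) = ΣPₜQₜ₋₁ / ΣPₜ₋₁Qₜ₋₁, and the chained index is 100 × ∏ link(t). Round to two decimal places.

Link t=0→t=1:
ΣP(t=1)Q(t=0) = 7.63×123 + 1.97×393 = 938.49 + 774.21 = 1712.7
ΣP(t=0)Q(t=0) = 7.70×123 + 2.02×393 = 947.1 + 793.86 = 1740.96
link = 1712.7/1740.96 = 0.983768
Link t=1→t=2:
ΣP(t=2)Q(t=1) = 6.12×120 + 2.29×320 = 734.4 + 732.8 = 1467.2
ΣP(t=1)Q(t=1) = 7.63×120 + 1.97×320 = 915.6 + 630.4 = 1546
link = 1467.2/1546 = 0.949030
Chained index = 100 × 0.983768 × 0.949030 = 93.3625

93.36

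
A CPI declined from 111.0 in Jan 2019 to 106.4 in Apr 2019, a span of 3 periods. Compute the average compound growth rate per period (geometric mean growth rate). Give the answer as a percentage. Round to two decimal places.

-1.40%

Growth factor = (106.4/111.0)^(1/3) = (0.958559)^(1/3) = 0.985991
Growth rate = 0.985991 − 1 = -0.014009 = -1.4009%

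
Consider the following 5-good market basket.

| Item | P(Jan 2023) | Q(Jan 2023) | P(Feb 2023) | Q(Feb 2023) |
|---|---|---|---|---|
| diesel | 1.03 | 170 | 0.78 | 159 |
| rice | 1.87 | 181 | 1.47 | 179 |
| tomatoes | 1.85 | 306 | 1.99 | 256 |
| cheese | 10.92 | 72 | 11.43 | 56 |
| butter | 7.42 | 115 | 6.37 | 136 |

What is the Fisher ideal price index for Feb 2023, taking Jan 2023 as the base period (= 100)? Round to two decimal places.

93.47

Laspeyres component (base-period weights):
ΣP(Feb 2023)Q(Jan 2023) = 0.78×170 + 1.47×181 + 1.99×306 + 11.43×72 + 6.37×115 = 132.6 + 266.07 + 608.94 + 822.96 + 732.55 = 2563.12
ΣP(Jan 2023)Q(Jan 2023) = 1.03×170 + 1.87×181 + 1.85×306 + 10.92×72 + 7.42×115 = 175.1 + 338.47 + 566.1 + 786.24 + 853.3 = 2719.21
L = 2563.12 / 2719.21 × 100 = 94.2597
Paasche component (current-period weights):
ΣP(Feb 2023)Q(Feb 2023) = 0.78×159 + 1.47×179 + 1.99×256 + 11.43×56 + 6.37×136 = 124.02 + 263.13 + 509.44 + 640.08 + 866.32 = 2402.99
ΣP(Jan 2023)Q(Feb 2023) = 1.03×159 + 1.87×179 + 1.85×256 + 10.92×56 + 7.42×136 = 163.77 + 334.73 + 473.6 + 611.52 + 1009.12 = 2592.74
P = 2402.99 / 2592.74 × 100 = 92.6815
Fisher = √(L × P) = √(94.2597 × 92.6815) = 93.4673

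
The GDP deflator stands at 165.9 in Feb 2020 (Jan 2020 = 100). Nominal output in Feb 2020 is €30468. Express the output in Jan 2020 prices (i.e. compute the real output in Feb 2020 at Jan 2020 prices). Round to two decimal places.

18365.28

Real = Nominal ÷ (Index/100) = 30468 ÷ (165.9/100)
     = 30468 ÷ 1.659 = 18365.2803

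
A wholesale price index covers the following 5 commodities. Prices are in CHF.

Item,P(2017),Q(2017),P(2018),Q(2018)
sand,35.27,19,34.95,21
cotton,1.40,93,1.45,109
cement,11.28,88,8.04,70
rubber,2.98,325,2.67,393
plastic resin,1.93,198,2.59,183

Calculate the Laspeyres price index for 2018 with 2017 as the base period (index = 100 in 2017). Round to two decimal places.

Laspeyres price index uses base-period quantities as weights.
ΣP(2018)·Q(2017) = 34.95×19 + 1.45×93 + 8.04×88 + 2.67×325 + 2.59×198 = 664.05 + 134.85 + 707.52 + 867.75 + 512.82 = 2886.99
ΣP(2017)·Q(2017) = 35.27×19 + 1.40×93 + 11.28×88 + 2.98×325 + 1.93×198 = 670.13 + 130.2 + 992.64 + 968.5 + 382.14 = 3143.61
Index = 2886.99 / 3143.61 × 100 = 91.8368

91.84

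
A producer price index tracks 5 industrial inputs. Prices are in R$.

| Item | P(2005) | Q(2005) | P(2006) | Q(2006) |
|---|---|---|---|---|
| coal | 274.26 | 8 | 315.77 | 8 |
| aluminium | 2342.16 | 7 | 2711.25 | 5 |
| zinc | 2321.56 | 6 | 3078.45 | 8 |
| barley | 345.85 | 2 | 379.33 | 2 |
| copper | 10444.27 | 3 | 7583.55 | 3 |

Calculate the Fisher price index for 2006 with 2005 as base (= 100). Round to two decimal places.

98.96

Laspeyres component (base-period weights):
ΣP(2006)Q(2005) = 315.77×8 + 2711.25×7 + 3078.45×6 + 379.33×2 + 7583.55×3 = 2526.16 + 18978.75 + 18470.7 + 758.66 + 22750.65 = 63484.92
ΣP(2005)Q(2005) = 274.26×8 + 2342.16×7 + 2321.56×6 + 345.85×2 + 10444.27×3 = 2194.08 + 16395.12 + 13929.36 + 691.7 + 31332.81 = 64543.07
L = 63484.92 / 64543.07 × 100 = 98.3606
Paasche component (current-period weights):
ΣP(2006)Q(2006) = 315.77×8 + 2711.25×5 + 3078.45×8 + 379.33×2 + 7583.55×3 = 2526.16 + 13556.25 + 24627.6 + 758.66 + 22750.65 = 64219.32
ΣP(2005)Q(2006) = 274.26×8 + 2342.16×5 + 2321.56×8 + 345.85×2 + 10444.27×3 = 2194.08 + 11710.8 + 18572.48 + 691.7 + 31332.81 = 64501.87
P = 64219.32 / 64501.87 × 100 = 99.5620
Fisher = √(L × P) = √(98.3606 × 99.5620) = 98.9594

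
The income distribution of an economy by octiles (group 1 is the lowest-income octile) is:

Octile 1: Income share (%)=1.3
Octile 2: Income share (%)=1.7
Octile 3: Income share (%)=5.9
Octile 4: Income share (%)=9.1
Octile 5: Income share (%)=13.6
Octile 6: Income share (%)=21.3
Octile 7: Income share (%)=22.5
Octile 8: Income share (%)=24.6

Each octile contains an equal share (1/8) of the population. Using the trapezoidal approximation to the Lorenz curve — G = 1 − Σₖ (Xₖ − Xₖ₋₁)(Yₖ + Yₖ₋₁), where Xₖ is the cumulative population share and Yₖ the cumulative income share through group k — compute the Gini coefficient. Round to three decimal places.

0.397

Cumulative income shares Yₖ: 0.0130, 0.0300, 0.0890, 0.1800, 0.3160, 0.5290, 0.7540, 1.0000
Σ (Xₖ−Xₖ₋₁)(Yₖ+Yₖ₋₁) = (1/8)(0.0130+0.0000) + (1/8)(0.0300+0.0130) + (1/8)(0.0890+0.0300) + (1/8)(0.1800+0.0890) + (1/8)(0.3160+0.1800) + (1/8)(0.5290+0.3160) + (1/8)(0.7540+0.5290) + (1/8)(1.0000+0.7540)
  = 0.0016 + 0.0054 + 0.0149 + 0.0336 + 0.0620 + 0.1056 + 0.1604 + 0.2193 = 0.6028
G = 1 − 0.6028 = 0.3972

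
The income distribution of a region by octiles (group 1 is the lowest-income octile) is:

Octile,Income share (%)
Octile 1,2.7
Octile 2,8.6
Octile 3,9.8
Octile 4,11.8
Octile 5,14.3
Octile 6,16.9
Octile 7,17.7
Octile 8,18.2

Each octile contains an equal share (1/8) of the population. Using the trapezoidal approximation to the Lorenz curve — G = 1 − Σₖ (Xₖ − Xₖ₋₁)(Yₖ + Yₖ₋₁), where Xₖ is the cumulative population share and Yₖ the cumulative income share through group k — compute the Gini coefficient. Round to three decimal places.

0.222

Cumulative income shares Yₖ: 0.0270, 0.1130, 0.2110, 0.3290, 0.4720, 0.6410, 0.8180, 1.0000
Σ (Xₖ−Xₖ₋₁)(Yₖ+Yₖ₋₁) = (1/8)(0.0270+0.0000) + (1/8)(0.1130+0.0270) + (1/8)(0.2110+0.1130) + (1/8)(0.3290+0.2110) + (1/8)(0.4720+0.3290) + (1/8)(0.6410+0.4720) + (1/8)(0.8180+0.6410) + (1/8)(1.0000+0.8180)
  = 0.0034 + 0.0175 + 0.0405 + 0.0675 + 0.1001 + 0.1391 + 0.1824 + 0.2273 = 0.7778
G = 1 − 0.7778 = 0.2222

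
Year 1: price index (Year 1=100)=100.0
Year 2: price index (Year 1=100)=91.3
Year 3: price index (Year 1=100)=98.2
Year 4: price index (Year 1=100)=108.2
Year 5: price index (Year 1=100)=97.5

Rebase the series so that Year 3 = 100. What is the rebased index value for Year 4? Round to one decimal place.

110.2

Rebased(Year 4) = 108.2 / 98.2 × 100 = 110.1833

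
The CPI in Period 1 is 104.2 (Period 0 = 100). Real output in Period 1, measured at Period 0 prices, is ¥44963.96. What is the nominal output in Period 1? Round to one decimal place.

Nominal = Real × (Index/100) = 44963.96 × (104.2/100)
        = 44963.96 × 1.042 = 46852.4463

46852.4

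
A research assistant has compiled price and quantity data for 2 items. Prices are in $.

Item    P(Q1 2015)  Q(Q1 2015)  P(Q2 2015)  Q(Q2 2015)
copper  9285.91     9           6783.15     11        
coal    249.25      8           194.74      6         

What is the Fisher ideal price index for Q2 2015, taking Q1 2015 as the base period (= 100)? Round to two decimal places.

Laspeyres component (base-period weights):
ΣP(Q2 2015)Q(Q1 2015) = 6783.15×9 + 194.74×8 = 61048.35 + 1557.92 = 62606.27
ΣP(Q1 2015)Q(Q1 2015) = 9285.91×9 + 249.25×8 = 83573.19 + 1994 = 85567.19
L = 62606.27 / 85567.19 × 100 = 73.1662
Paasche component (current-period weights):
ΣP(Q2 2015)Q(Q2 2015) = 6783.15×11 + 194.74×6 = 74614.65 + 1168.44 = 75783.09
ΣP(Q1 2015)Q(Q2 2015) = 9285.91×11 + 249.25×6 = 102145.01 + 1495.5 = 103640.51
P = 75783.09 / 103640.51 × 100 = 73.1211
Fisher = √(L × P) = √(73.1662 × 73.1211) = 73.1437

73.14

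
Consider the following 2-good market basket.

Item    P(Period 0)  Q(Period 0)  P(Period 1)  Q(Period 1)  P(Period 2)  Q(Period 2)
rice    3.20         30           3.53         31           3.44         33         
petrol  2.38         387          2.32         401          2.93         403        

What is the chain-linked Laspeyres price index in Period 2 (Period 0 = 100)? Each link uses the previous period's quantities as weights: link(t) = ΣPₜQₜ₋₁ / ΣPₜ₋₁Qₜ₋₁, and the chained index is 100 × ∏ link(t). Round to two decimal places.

Link Period 0→Period 1:
ΣP(Period 1)Q(Period 0) = 3.53×30 + 2.32×387 = 105.9 + 897.84 = 1003.74
ΣP(Period 0)Q(Period 0) = 3.20×30 + 2.38×387 = 96 + 921.06 = 1017.06
link = 1003.74/1017.06 = 0.986903
Link Period 1→Period 2:
ΣP(Period 2)Q(Period 1) = 3.44×31 + 2.93×401 = 106.64 + 1174.93 = 1281.57
ΣP(Period 1)Q(Period 1) = 3.53×31 + 2.32×401 = 109.43 + 930.32 = 1039.75
link = 1281.57/1039.75 = 1.232575
Chained index = 100 × 0.986903 × 1.232575 = 121.6433

121.64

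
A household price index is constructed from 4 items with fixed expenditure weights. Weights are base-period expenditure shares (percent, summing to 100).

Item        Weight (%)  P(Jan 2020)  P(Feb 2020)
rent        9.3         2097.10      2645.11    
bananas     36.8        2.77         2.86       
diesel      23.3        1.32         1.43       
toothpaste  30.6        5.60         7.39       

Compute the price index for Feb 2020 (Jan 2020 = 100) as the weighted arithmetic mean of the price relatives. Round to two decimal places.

rent: 9.3 × (2645.11/2097.10) = 9.3 × 1.261318 = 11.7303
bananas: 36.8 × (2.86/2.77) = 36.8 × 1.032491 = 37.9957
diesel: 23.3 × (1.43/1.32) = 23.3 × 1.083333 = 25.2417
toothpaste: 30.6 × (7.39/5.60) = 30.6 × 1.319643 = 40.3811
Index = Σ wᵢ·(p₁ᵢ/p₀ᵢ) = 11.7303 + 37.9957 + 25.2417 + 40.3811 = 115.3487

115.35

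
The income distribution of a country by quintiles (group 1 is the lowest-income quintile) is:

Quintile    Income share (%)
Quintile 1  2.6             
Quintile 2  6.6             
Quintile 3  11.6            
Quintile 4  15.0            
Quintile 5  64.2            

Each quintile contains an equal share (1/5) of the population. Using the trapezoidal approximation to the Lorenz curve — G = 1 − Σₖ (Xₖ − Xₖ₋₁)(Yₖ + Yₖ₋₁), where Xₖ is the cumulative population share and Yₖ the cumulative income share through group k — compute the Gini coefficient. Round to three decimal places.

Cumulative income shares Yₖ: 0.0260, 0.0920, 0.2080, 0.3580, 1.0000
Σ (Xₖ−Xₖ₋₁)(Yₖ+Yₖ₋₁) = (1/5)(0.0260+0.0000) + (1/5)(0.0920+0.0260) + (1/5)(0.2080+0.0920) + (1/5)(0.3580+0.2080) + (1/5)(1.0000+0.3580)
  = 0.0052 + 0.0236 + 0.0600 + 0.1132 + 0.2716 = 0.4736
G = 1 − 0.4736 = 0.5264

0.526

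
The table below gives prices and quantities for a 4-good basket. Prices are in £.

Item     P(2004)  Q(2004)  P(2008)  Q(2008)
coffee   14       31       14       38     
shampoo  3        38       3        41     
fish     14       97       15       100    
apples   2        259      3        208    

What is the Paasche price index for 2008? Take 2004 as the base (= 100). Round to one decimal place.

Paasche price index uses current-period quantities as weights.
ΣP(2008)·Q(2008) = 14×38 + 3×41 + 15×100 + 3×208 = 532 + 123 + 1500 + 624 = 2779
ΣP(2004)·Q(2008) = 14×38 + 3×41 + 14×100 + 2×208 = 532 + 123 + 1400 + 416 = 2471
Index = 2779 / 2471 × 100 = 112.4646

112.5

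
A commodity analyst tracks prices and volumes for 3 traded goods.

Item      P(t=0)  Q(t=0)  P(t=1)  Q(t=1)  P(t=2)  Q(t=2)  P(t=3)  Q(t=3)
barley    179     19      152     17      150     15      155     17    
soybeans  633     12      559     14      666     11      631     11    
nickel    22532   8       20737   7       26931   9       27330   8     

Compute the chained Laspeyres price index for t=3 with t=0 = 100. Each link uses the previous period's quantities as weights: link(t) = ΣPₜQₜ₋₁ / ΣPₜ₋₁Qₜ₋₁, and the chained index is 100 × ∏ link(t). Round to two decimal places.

Link t=0→t=1:
ΣP(t=1)Q(t=0) = 152×19 + 559×12 + 20737×8 = 2888 + 6708 + 165896 = 175492
ΣP(t=0)Q(t=0) = 179×19 + 633×12 + 22532×8 = 3401 + 7596 + 180256 = 191253
link = 175492/191253 = 0.917591
Link t=1→t=2:
ΣP(t=2)Q(t=1) = 150×17 + 666×14 + 26931×7 = 2550 + 9324 + 188517 = 200391
ΣP(t=1)Q(t=1) = 152×17 + 559×14 + 20737×7 = 2584 + 7826 + 145159 = 155569
link = 200391/155569 = 1.288117
Link t=2→t=3:
ΣP(t=3)Q(t=2) = 155×15 + 631×11 + 27330×9 = 2325 + 6941 + 245970 = 255236
ΣP(t=2)Q(t=2) = 150×15 + 666×11 + 26931×9 = 2250 + 7326 + 242379 = 251955
link = 255236/251955 = 1.013022
Chained index = 100 × 0.917591 × 1.288117 × 1.013022 = 119.7356

119.74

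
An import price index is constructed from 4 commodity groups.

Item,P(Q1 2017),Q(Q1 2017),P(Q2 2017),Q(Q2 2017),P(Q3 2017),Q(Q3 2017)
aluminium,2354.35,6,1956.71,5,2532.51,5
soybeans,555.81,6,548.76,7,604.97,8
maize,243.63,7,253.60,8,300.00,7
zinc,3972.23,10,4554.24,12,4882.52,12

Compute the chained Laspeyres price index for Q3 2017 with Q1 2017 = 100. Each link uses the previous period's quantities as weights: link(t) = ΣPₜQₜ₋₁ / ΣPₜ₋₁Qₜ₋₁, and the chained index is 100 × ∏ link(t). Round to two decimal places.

117.30

Link Q1 2017→Q2 2017:
ΣP(Q2 2017)Q(Q1 2017) = 1956.71×6 + 548.76×6 + 253.60×7 + 4554.24×10 = 11740.26 + 3292.56 + 1775.2 + 45542.4 = 62350.42
ΣP(Q1 2017)Q(Q1 2017) = 2354.35×6 + 555.81×6 + 243.63×7 + 3972.23×10 = 14126.1 + 3334.86 + 1705.41 + 39722.3 = 58888.67
link = 62350.42/58888.67 = 1.058785
Link Q2 2017→Q3 2017:
ΣP(Q3 2017)Q(Q2 2017) = 2532.51×5 + 604.97×7 + 300.00×8 + 4882.52×12 = 12662.55 + 4234.79 + 2400 + 58590.24 = 77887.58
ΣP(Q2 2017)Q(Q2 2017) = 1956.71×5 + 548.76×7 + 253.60×8 + 4554.24×12 = 9783.55 + 3841.32 + 2028.8 + 54650.88 = 70304.55
link = 77887.58/70304.55 = 1.107860
Chained index = 100 × 1.058785 × 1.107860 = 117.2985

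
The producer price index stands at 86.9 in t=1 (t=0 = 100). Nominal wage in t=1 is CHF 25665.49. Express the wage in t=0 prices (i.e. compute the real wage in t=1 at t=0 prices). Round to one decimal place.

Real = Nominal ÷ (Index/100) = 25665.49 ÷ (86.9/100)
     = 25665.49 ÷ 0.869 = 29534.5109

29534.5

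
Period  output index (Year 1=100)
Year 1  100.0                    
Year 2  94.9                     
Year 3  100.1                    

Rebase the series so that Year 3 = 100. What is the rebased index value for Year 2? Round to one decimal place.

94.8

Rebased(Year 2) = 94.9 / 100.1 × 100 = 94.8052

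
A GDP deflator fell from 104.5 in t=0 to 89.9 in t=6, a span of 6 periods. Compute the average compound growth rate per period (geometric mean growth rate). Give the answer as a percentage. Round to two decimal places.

-2.48%

Growth factor = (89.9/104.5)^(1/6) = (0.860287)^(1/6) = 0.975230
Growth rate = 0.975230 − 1 = -0.024770 = -2.4770%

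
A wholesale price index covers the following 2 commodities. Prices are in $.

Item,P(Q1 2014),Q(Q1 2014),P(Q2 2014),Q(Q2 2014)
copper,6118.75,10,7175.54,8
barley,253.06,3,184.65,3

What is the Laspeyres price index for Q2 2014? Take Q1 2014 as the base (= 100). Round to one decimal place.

Laspeyres price index uses base-period quantities as weights.
ΣP(Q2 2014)·Q(Q1 2014) = 7175.54×10 + 184.65×3 = 71755.4 + 553.95 = 72309.35
ΣP(Q1 2014)·Q(Q1 2014) = 6118.75×10 + 253.06×3 = 61187.5 + 759.18 = 61946.68
Index = 72309.35 / 61946.68 × 100 = 116.7284

116.7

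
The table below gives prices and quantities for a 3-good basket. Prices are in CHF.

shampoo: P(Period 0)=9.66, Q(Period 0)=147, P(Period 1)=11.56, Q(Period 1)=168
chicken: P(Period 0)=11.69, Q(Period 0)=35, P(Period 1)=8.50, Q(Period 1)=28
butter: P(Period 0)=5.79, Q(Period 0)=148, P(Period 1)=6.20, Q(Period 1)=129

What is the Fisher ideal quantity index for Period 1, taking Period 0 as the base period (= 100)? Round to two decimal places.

101.32

Laspeyres component (base-period weights):
ΣP(Period 0)Q(Period 1) = 9.66×168 + 11.69×28 + 5.79×129 = 1622.88 + 327.32 + 746.91 = 2697.11
ΣP(Period 0)Q(Period 0) = 9.66×147 + 11.69×35 + 5.79×148 = 1420.02 + 409.15 + 856.92 = 2686.09
L = 2697.11 / 2686.09 × 100 = 100.4103
Paasche component (current-period weights):
ΣP(Period 1)Q(Period 1) = 11.56×168 + 8.50×28 + 6.20×129 = 1942.08 + 238 + 799.8 = 2979.88
ΣP(Period 1)Q(Period 0) = 11.56×147 + 8.50×35 + 6.20×148 = 1699.32 + 297.5 + 917.6 = 2914.42
P = 2979.88 / 2914.42 × 100 = 102.2461
Fisher = √(L × P) = √(100.4103 × 102.2461) = 101.3240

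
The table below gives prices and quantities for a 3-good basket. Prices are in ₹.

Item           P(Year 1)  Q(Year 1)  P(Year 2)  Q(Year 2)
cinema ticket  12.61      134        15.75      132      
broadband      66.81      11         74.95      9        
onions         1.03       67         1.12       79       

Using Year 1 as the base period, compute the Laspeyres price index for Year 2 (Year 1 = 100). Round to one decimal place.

120.7

Laspeyres price index uses base-period quantities as weights.
ΣP(Year 2)·Q(Year 1) = 15.75×134 + 74.95×11 + 1.12×67 = 2110.5 + 824.45 + 75.04 = 3009.99
ΣP(Year 1)·Q(Year 1) = 12.61×134 + 66.81×11 + 1.03×67 = 1689.74 + 734.91 + 69.01 = 2493.66
Index = 3009.99 / 2493.66 × 100 = 120.7057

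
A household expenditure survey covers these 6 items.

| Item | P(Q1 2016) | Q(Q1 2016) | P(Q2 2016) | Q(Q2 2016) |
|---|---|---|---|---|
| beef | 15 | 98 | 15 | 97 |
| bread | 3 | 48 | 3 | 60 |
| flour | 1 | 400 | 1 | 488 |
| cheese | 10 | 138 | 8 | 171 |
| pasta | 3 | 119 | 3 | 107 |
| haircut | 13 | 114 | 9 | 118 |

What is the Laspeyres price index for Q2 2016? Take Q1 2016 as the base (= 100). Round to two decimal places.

86.01

Laspeyres price index uses base-period quantities as weights.
ΣP(Q2 2016)·Q(Q1 2016) = 15×98 + 3×48 + 1×400 + 8×138 + 3×119 + 9×114 = 1470 + 144 + 400 + 1104 + 357 + 1026 = 4501
ΣP(Q1 2016)·Q(Q1 2016) = 15×98 + 3×48 + 1×400 + 10×138 + 3×119 + 13×114 = 1470 + 144 + 400 + 1380 + 357 + 1482 = 5233
Index = 4501 / 5233 × 100 = 86.0118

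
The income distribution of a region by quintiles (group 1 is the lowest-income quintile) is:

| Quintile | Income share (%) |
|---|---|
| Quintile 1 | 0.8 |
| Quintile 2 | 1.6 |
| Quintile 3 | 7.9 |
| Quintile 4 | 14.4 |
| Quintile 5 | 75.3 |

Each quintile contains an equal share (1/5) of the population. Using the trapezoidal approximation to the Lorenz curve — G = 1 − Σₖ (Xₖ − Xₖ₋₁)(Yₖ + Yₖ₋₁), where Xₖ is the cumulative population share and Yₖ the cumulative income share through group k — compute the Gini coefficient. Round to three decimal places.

Cumulative income shares Yₖ: 0.0080, 0.0240, 0.1030, 0.2470, 1.0000
Σ (Xₖ−Xₖ₋₁)(Yₖ+Yₖ₋₁) = (1/5)(0.0080+0.0000) + (1/5)(0.0240+0.0080) + (1/5)(0.1030+0.0240) + (1/5)(0.2470+0.1030) + (1/5)(1.0000+0.2470)
  = 0.0016 + 0.0064 + 0.0254 + 0.0700 + 0.2494 = 0.3528
G = 1 − 0.3528 = 0.6472

0.647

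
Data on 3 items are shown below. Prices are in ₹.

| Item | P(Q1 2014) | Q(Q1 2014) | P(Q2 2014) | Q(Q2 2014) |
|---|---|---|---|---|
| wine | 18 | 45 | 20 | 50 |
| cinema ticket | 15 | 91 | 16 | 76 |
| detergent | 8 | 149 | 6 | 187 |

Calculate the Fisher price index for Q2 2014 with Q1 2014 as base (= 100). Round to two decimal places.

95.46

Laspeyres component (base-period weights):
ΣP(Q2 2014)Q(Q1 2014) = 20×45 + 16×91 + 6×149 = 900 + 1456 + 894 = 3250
ΣP(Q1 2014)Q(Q1 2014) = 18×45 + 15×91 + 8×149 = 810 + 1365 + 1192 = 3367
L = 3250 / 3367 × 100 = 96.5251
Paasche component (current-period weights):
ΣP(Q2 2014)Q(Q2 2014) = 20×50 + 16×76 + 6×187 = 1000 + 1216 + 1122 = 3338
ΣP(Q1 2014)Q(Q2 2014) = 18×50 + 15×76 + 8×187 = 900 + 1140 + 1496 = 3536
P = 3338 / 3536 × 100 = 94.4005
Fisher = √(L × P) = √(96.5251 × 94.4005) = 95.4569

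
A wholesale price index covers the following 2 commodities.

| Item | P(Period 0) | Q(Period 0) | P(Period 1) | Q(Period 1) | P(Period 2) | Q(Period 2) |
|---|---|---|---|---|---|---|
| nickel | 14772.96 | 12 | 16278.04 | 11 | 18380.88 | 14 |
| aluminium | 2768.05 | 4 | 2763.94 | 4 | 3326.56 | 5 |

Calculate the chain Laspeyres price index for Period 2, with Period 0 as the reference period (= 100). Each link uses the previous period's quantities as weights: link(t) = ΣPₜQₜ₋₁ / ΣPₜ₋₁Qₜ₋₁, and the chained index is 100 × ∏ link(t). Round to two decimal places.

Link Period 0→Period 1:
ΣP(Period 1)Q(Period 0) = 16278.04×12 + 2763.94×4 = 195336.48 + 11055.76 = 206392.24
ΣP(Period 0)Q(Period 0) = 14772.96×12 + 2768.05×4 = 177275.52 + 11072.2 = 188347.72
link = 206392.24/188347.72 = 1.095804
Link Period 1→Period 2:
ΣP(Period 2)Q(Period 1) = 18380.88×11 + 3326.56×4 = 202189.68 + 13306.24 = 215495.92
ΣP(Period 1)Q(Period 1) = 16278.04×11 + 2763.94×4 = 179058.44 + 11055.76 = 190114.2
link = 215495.92/190114.2 = 1.133508
Chained index = 100 × 1.095804 × 1.133508 = 124.2103

124.21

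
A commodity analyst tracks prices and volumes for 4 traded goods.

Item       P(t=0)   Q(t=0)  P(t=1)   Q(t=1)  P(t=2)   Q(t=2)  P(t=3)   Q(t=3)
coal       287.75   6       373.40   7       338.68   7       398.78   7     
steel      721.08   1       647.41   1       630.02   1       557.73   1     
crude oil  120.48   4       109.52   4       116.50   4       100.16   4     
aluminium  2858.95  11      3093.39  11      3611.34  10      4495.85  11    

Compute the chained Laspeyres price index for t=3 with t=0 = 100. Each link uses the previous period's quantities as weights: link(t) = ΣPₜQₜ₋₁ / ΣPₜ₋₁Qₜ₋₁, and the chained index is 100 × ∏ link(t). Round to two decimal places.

153.08

Link t=0→t=1:
ΣP(t=1)Q(t=0) = 373.40×6 + 647.41×1 + 109.52×4 + 3093.39×11 = 2240.4 + 647.41 + 438.08 + 34027.29 = 37353.18
ΣP(t=0)Q(t=0) = 287.75×6 + 721.08×1 + 120.48×4 + 2858.95×11 = 1726.5 + 721.08 + 481.92 + 31448.45 = 34377.95
link = 37353.18/34377.95 = 1.086545
Link t=1→t=2:
ΣP(t=2)Q(t=1) = 338.68×7 + 630.02×1 + 116.50×4 + 3611.34×11 = 2370.76 + 630.02 + 466 + 39724.74 = 43191.52
ΣP(t=1)Q(t=1) = 373.40×7 + 647.41×1 + 109.52×4 + 3093.39×11 = 2613.8 + 647.41 + 438.08 + 34027.29 = 37726.58
link = 43191.52/37726.58 = 1.144856
Link t=2→t=3:
ΣP(t=3)Q(t=2) = 398.78×7 + 557.73×1 + 100.16×4 + 4495.85×10 = 2791.46 + 557.73 + 400.64 + 44958.5 = 48708.33
ΣP(t=2)Q(t=2) = 338.68×7 + 630.02×1 + 116.50×4 + 3611.34×10 = 2370.76 + 630.02 + 466 + 36113.4 = 39580.18
link = 48708.33/39580.18 = 1.230624
Chained index = 100 × 1.086545 × 1.144856 × 1.230624 = 153.0820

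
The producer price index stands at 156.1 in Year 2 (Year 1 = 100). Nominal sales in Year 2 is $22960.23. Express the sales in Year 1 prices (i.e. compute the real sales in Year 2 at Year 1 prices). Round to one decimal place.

Real = Nominal ÷ (Index/100) = 22960.23 ÷ (156.1/100)
     = 22960.23 ÷ 1.561 = 14708.6675

14708.7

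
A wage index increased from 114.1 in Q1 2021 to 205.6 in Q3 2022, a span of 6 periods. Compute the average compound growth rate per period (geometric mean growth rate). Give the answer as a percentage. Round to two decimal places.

10.31%

Growth factor = (205.6/114.1)^(1/6) = (1.801928)^(1/6) = 1.103120
Growth rate = 1.103120 − 1 = 0.103120 = 10.3120%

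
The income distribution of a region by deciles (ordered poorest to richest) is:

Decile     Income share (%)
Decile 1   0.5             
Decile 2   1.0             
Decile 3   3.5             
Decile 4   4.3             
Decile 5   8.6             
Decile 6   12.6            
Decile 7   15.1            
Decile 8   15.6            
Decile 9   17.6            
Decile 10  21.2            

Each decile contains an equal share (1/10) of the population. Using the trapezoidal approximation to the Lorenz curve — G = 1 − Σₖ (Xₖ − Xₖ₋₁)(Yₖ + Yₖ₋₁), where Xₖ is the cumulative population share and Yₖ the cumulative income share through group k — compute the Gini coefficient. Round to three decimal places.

Cumulative income shares Yₖ: 0.0050, 0.0150, 0.0500, 0.0930, 0.1790, 0.3050, 0.4560, 0.6120, 0.7880, 1.0000
Σ (Xₖ−Xₖ₋₁)(Yₖ+Yₖ₋₁) = (1/10)(0.0050+0.0000) + (1/10)(0.0150+0.0050) + (1/10)(0.0500+0.0150) + (1/10)(0.0930+0.0500) + (1/10)(0.1790+0.0930) + (1/10)(0.3050+0.1790) + (1/10)(0.4560+0.3050) + (1/10)(0.6120+0.4560) + (1/10)(0.7880+0.6120) + (1/10)(1.0000+0.7880)
  = 0.0005 + 0.0020 + 0.0065 + 0.0143 + 0.0272 + 0.0484 + 0.0761 + 0.1068 + 0.1400 + 0.1788 = 0.6006
G = 1 − 0.6006 = 0.3994

0.399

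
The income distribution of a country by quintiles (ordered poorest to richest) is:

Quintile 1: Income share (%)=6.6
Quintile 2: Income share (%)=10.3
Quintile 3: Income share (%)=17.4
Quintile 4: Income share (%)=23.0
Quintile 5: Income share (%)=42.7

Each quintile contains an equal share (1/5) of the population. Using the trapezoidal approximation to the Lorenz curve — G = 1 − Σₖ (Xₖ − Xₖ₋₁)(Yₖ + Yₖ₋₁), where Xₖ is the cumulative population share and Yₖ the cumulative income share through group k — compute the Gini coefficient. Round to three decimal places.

0.340

Cumulative income shares Yₖ: 0.0660, 0.1690, 0.3430, 0.5730, 1.0000
Σ (Xₖ−Xₖ₋₁)(Yₖ+Yₖ₋₁) = (1/5)(0.0660+0.0000) + (1/5)(0.1690+0.0660) + (1/5)(0.3430+0.1690) + (1/5)(0.5730+0.3430) + (1/5)(1.0000+0.5730)
  = 0.0132 + 0.0470 + 0.1024 + 0.1832 + 0.3146 = 0.6604
G = 1 − 0.6604 = 0.3396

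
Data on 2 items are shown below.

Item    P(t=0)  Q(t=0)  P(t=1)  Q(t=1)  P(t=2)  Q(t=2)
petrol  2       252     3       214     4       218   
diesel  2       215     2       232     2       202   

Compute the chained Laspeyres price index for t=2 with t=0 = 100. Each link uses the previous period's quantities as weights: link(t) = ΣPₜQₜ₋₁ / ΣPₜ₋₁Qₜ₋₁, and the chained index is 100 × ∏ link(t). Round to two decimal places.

151.55

Link t=0→t=1:
ΣP(t=1)Q(t=0) = 3×252 + 2×215 = 756 + 430 = 1186
ΣP(t=0)Q(t=0) = 2×252 + 2×215 = 504 + 430 = 934
link = 1186/934 = 1.269807
Link t=1→t=2:
ΣP(t=2)Q(t=1) = 4×214 + 2×232 = 856 + 464 = 1320
ΣP(t=1)Q(t=1) = 3×214 + 2×232 = 642 + 464 = 1106
link = 1320/1106 = 1.193490
Chained index = 100 × 1.269807 × 1.193490 = 151.5502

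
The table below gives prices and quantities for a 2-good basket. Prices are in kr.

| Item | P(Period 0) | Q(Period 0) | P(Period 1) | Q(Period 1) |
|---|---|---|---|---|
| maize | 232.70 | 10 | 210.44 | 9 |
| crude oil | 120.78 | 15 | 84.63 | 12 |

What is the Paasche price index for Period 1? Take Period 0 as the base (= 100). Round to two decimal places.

Paasche price index uses current-period quantities as weights.
ΣP(Period 1)·Q(Period 1) = 210.44×9 + 84.63×12 = 1893.96 + 1015.56 = 2909.52
ΣP(Period 0)·Q(Period 1) = 232.70×9 + 120.78×12 = 2094.3 + 1449.36 = 3543.66
Index = 2909.52 / 3543.66 × 100 = 82.1049

82.10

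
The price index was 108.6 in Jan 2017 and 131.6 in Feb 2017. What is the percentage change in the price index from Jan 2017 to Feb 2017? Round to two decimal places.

21.18%

Change = (131.6 − 108.6) / 108.6 × 100
       = 23.0 / 108.6 × 100 = 21.1786%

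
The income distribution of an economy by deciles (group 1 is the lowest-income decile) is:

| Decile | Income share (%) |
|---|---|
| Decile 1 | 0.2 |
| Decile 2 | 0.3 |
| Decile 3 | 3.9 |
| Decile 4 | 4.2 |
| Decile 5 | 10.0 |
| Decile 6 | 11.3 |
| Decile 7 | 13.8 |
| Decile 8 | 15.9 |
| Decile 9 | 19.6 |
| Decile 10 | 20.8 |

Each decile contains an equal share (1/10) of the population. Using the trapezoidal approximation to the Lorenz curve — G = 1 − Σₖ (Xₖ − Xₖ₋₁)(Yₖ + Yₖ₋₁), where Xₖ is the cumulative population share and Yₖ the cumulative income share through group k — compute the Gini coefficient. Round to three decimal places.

0.411

Cumulative income shares Yₖ: 0.0020, 0.0050, 0.0440, 0.0860, 0.1860, 0.2990, 0.4370, 0.5960, 0.7920, 1.0000
Σ (Xₖ−Xₖ₋₁)(Yₖ+Yₖ₋₁) = (1/10)(0.0020+0.0000) + (1/10)(0.0050+0.0020) + (1/10)(0.0440+0.0050) + (1/10)(0.0860+0.0440) + (1/10)(0.1860+0.0860) + (1/10)(0.2990+0.1860) + (1/10)(0.4370+0.2990) + (1/10)(0.5960+0.4370) + (1/10)(0.7920+0.5960) + (1/10)(1.0000+0.7920)
  = 0.0002 + 0.0007 + 0.0049 + 0.0130 + 0.0272 + 0.0485 + 0.0736 + 0.1033 + 0.1388 + 0.1792 = 0.5894
G = 1 − 0.5894 = 0.4106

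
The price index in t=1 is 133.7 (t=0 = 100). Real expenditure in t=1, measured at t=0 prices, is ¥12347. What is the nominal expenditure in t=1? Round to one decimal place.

Nominal = Real × (Index/100) = 12347 × (133.7/100)
        = 12347 × 1.337 = 16507.9390

16507.9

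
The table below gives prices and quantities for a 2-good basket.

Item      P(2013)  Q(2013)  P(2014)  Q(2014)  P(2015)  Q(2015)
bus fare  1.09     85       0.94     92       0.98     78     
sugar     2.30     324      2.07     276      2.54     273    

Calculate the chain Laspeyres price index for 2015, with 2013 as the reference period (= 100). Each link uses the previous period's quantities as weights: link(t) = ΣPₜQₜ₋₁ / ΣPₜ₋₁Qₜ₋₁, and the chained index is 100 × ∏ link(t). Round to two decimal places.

Link 2013→2014:
ΣP(2014)Q(2013) = 0.94×85 + 2.07×324 = 79.9 + 670.68 = 750.58
ΣP(2013)Q(2013) = 1.09×85 + 2.30×324 = 92.65 + 745.2 = 837.85
link = 750.58/837.85 = 0.895841
Link 2014→2015:
ΣP(2015)Q(2014) = 0.98×92 + 2.54×276 = 90.16 + 701.04 = 791.2
ΣP(2014)Q(2014) = 0.94×92 + 2.07×276 = 86.48 + 571.32 = 657.8
link = 791.2/657.8 = 1.202797
Chained index = 100 × 0.895841 × 1.202797 = 107.7515

107.75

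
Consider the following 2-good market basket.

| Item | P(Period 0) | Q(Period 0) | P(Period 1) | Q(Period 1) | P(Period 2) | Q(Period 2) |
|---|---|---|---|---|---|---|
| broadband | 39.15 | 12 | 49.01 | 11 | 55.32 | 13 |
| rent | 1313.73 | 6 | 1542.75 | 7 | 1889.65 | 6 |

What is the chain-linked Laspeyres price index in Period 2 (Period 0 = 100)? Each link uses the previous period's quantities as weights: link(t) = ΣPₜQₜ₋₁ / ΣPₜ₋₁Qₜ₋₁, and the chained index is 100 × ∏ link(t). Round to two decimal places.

143.83

Link Period 0→Period 1:
ΣP(Period 1)Q(Period 0) = 49.01×12 + 1542.75×6 = 588.12 + 9256.5 = 9844.62
ΣP(Period 0)Q(Period 0) = 39.15×12 + 1313.73×6 = 469.8 + 7882.38 = 8352.18
link = 9844.62/8352.18 = 1.178689
Link Period 1→Period 2:
ΣP(Period 2)Q(Period 1) = 55.32×11 + 1889.65×7 = 608.52 + 13227.55 = 13836.07
ΣP(Period 1)Q(Period 1) = 49.01×11 + 1542.75×7 = 539.11 + 10799.25 = 11338.36
link = 13836.07/11338.36 = 1.220288
Chained index = 100 × 1.178689 × 1.220288 = 143.8340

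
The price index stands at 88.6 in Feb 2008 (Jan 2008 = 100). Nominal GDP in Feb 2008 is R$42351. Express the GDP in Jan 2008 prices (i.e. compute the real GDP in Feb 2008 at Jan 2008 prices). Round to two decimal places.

47800.23

Real = Nominal ÷ (Index/100) = 42351 ÷ (88.6/100)
     = 42351 ÷ 0.886 = 47800.2257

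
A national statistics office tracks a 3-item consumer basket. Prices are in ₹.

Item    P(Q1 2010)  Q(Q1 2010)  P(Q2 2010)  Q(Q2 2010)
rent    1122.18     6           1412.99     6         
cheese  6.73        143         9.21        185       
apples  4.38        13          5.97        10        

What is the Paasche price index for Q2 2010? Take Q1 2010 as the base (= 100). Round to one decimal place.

127.7

Paasche price index uses current-period quantities as weights.
ΣP(Q2 2010)·Q(Q2 2010) = 1412.99×6 + 9.21×185 + 5.97×10 = 8477.94 + 1703.85 + 59.7 = 10241.49
ΣP(Q1 2010)·Q(Q2 2010) = 1122.18×6 + 6.73×185 + 4.38×10 = 6733.08 + 1245.05 + 43.8 = 8021.93
Index = 10241.49 / 8021.93 × 100 = 127.6687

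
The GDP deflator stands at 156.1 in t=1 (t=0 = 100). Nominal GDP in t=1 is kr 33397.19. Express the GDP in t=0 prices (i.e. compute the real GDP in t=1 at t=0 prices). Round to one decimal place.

Real = Nominal ÷ (Index/100) = 33397.19 ÷ (156.1/100)
     = 33397.19 ÷ 1.561 = 21394.7406

21394.7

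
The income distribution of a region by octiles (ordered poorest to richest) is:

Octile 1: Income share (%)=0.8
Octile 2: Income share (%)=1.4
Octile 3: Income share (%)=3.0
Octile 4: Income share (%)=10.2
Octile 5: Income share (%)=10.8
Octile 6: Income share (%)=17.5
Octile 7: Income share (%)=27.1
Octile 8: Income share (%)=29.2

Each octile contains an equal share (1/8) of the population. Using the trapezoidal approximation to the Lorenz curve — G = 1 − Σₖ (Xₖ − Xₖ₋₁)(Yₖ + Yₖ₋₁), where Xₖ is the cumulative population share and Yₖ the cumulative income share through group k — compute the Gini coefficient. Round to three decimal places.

0.464

Cumulative income shares Yₖ: 0.0080, 0.0220, 0.0520, 0.1540, 0.2620, 0.4370, 0.7080, 1.0000
Σ (Xₖ−Xₖ₋₁)(Yₖ+Yₖ₋₁) = (1/8)(0.0080+0.0000) + (1/8)(0.0220+0.0080) + (1/8)(0.0520+0.0220) + (1/8)(0.1540+0.0520) + (1/8)(0.2620+0.1540) + (1/8)(0.4370+0.2620) + (1/8)(0.7080+0.4370) + (1/8)(1.0000+0.7080)
  = 0.0010 + 0.0037 + 0.0092 + 0.0257 + 0.0520 + 0.0874 + 0.1431 + 0.2135 = 0.5358
G = 1 − 0.5358 = 0.4642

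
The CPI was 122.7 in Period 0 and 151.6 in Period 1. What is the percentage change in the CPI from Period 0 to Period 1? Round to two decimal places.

23.55%

Change = (151.6 − 122.7) / 122.7 × 100
       = 28.9 / 122.7 × 100 = 23.5534%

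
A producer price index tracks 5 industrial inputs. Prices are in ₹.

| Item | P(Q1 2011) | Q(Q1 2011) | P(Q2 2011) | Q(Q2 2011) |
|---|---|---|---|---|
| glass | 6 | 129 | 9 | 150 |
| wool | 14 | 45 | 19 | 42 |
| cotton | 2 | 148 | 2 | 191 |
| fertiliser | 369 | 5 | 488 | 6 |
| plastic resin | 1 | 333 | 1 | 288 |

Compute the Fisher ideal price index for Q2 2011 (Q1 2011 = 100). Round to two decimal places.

131.28

Laspeyres component (base-period weights):
ΣP(Q2 2011)Q(Q1 2011) = 9×129 + 19×45 + 2×148 + 488×5 + 1×333 = 1161 + 855 + 296 + 2440 + 333 = 5085
ΣP(Q1 2011)Q(Q1 2011) = 6×129 + 14×45 + 2×148 + 369×5 + 1×333 = 774 + 630 + 296 + 1845 + 333 = 3878
L = 5085 / 3878 × 100 = 131.1243
Paasche component (current-period weights):
ΣP(Q2 2011)Q(Q2 2011) = 9×150 + 19×42 + 2×191 + 488×6 + 1×288 = 1350 + 798 + 382 + 2928 + 288 = 5746
ΣP(Q1 2011)Q(Q2 2011) = 6×150 + 14×42 + 2×191 + 369×6 + 1×288 = 900 + 588 + 382 + 2214 + 288 = 4372
P = 5746 / 4372 × 100 = 131.4273
Fisher = √(L × P) = √(131.1243 × 131.4273) = 131.2757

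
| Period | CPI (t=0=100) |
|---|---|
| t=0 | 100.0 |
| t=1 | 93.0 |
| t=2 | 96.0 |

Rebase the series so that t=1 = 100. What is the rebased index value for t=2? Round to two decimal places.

Rebased(t=2) = 96.0 / 93.0 × 100 = 103.2258

103.23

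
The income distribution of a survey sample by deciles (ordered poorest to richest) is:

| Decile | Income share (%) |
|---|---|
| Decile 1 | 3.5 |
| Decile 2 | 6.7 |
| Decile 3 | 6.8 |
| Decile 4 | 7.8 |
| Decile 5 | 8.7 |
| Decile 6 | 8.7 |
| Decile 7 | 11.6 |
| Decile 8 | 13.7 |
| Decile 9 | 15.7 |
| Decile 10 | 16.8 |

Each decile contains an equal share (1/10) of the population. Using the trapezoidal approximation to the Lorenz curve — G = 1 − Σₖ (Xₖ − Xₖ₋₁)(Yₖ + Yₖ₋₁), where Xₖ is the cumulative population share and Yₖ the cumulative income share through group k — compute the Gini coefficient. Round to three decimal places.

Cumulative income shares Yₖ: 0.0350, 0.1020, 0.1700, 0.2480, 0.3350, 0.4220, 0.5380, 0.6750, 0.8320, 1.0000
Σ (Xₖ−Xₖ₋₁)(Yₖ+Yₖ₋₁) = (1/10)(0.0350+0.0000) + (1/10)(0.1020+0.0350) + (1/10)(0.1700+0.1020) + (1/10)(0.2480+0.1700) + (1/10)(0.3350+0.2480) + (1/10)(0.4220+0.3350) + (1/10)(0.5380+0.4220) + (1/10)(0.6750+0.5380) + (1/10)(0.8320+0.6750) + (1/10)(1.0000+0.8320)
  = 0.0035 + 0.0137 + 0.0272 + 0.0418 + 0.0583 + 0.0757 + 0.0960 + 0.1213 + 0.1507 + 0.1832 = 0.7714
G = 1 − 0.7714 = 0.2286

0.229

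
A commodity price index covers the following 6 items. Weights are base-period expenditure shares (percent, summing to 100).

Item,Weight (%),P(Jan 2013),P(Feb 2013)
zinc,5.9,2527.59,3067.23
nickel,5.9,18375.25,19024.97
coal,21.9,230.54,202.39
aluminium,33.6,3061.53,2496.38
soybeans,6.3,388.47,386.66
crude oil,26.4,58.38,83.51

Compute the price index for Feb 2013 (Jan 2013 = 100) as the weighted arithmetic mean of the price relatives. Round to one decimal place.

zinc: 5.9 × (3067.23/2527.59) = 5.9 × 1.213500 = 7.1596
nickel: 5.9 × (19024.97/18375.25) = 5.9 × 1.035358 = 6.1086
coal: 21.9 × (202.39/230.54) = 21.9 × 0.877895 = 19.2259
aluminium: 33.6 × (2496.38/3061.53) = 33.6 × 0.815403 = 27.3975
soybeans: 6.3 × (386.66/388.47) = 6.3 × 0.995341 = 6.2706
crude oil: 26.4 × (83.51/58.38) = 26.4 × 1.430456 = 37.7640
Index = Σ wᵢ·(p₁ᵢ/p₀ᵢ) = 7.1596 + 6.1086 + 19.2259 + 27.3975 + 6.2706 + 37.7640 = 103.9264

103.9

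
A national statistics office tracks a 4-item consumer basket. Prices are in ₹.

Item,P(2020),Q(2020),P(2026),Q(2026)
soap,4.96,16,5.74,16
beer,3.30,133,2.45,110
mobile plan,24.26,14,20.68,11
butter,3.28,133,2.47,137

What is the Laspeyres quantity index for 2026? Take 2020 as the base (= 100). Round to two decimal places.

Laspeyres quantity index uses base-period prices as weights.
ΣP(2020)·Q(2026) = 4.96×16 + 3.30×110 + 24.26×11 + 3.28×137 = 79.36 + 363 + 266.86 + 449.36 = 1158.58
ΣP(2020)·Q(2020) = 4.96×16 + 3.30×133 + 24.26×14 + 3.28×133 = 79.36 + 438.9 + 339.64 + 436.24 = 1294.14
Index = 1158.58 / 1294.14 × 100 = 89.5251

89.53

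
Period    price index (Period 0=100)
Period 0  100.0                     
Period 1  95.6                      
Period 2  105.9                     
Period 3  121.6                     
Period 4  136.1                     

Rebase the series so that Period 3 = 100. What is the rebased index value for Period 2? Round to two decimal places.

87.09

Rebased(Period 2) = 105.9 / 121.6 × 100 = 87.0888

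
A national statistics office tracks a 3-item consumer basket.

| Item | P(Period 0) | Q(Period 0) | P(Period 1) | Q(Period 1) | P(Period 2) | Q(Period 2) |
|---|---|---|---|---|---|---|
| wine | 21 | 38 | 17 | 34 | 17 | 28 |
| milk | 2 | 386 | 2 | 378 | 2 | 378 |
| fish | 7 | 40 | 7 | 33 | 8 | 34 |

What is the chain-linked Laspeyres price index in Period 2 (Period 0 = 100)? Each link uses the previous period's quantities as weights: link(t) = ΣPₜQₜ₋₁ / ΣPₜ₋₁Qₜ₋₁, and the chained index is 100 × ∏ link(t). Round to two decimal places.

93.72

Link Period 0→Period 1:
ΣP(Period 1)Q(Period 0) = 17×38 + 2×386 + 7×40 = 646 + 772 + 280 = 1698
ΣP(Period 0)Q(Period 0) = 21×38 + 2×386 + 7×40 = 798 + 772 + 280 = 1850
link = 1698/1850 = 0.917838
Link Period 1→Period 2:
ΣP(Period 2)Q(Period 1) = 17×34 + 2×378 + 8×33 = 578 + 756 + 264 = 1598
ΣP(Period 1)Q(Period 1) = 17×34 + 2×378 + 7×33 = 578 + 756 + 231 = 1565
link = 1598/1565 = 1.021086
Chained index = 100 × 0.917838 × 1.021086 = 93.7192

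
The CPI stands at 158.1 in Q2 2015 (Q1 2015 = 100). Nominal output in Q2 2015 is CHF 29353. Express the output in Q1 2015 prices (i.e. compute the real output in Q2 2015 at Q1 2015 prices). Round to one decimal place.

Real = Nominal ÷ (Index/100) = 29353 ÷ (158.1/100)
     = 29353 ÷ 1.581 = 18566.0974

18566.1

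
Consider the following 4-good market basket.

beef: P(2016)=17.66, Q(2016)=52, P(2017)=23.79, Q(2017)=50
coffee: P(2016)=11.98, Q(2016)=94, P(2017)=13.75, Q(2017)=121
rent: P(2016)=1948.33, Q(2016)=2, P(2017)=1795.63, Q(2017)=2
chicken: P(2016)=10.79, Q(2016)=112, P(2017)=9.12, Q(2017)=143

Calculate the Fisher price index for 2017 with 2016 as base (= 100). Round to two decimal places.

Laspeyres component (base-period weights):
ΣP(2017)Q(2016) = 23.79×52 + 13.75×94 + 1795.63×2 + 9.12×112 = 1237.08 + 1292.5 + 3591.26 + 1021.44 = 7142.28
ΣP(2016)Q(2016) = 17.66×52 + 11.98×94 + 1948.33×2 + 10.79×112 = 918.32 + 1126.12 + 3896.66 + 1208.48 = 7149.58
L = 7142.28 / 7149.58 × 100 = 99.8979
Paasche component (current-period weights):
ΣP(2017)Q(2017) = 23.79×50 + 13.75×121 + 1795.63×2 + 9.12×143 = 1189.5 + 1663.75 + 3591.26 + 1304.16 = 7748.67
ΣP(2016)Q(2017) = 17.66×50 + 11.98×121 + 1948.33×2 + 10.79×143 = 883 + 1449.58 + 3896.66 + 1542.97 = 7772.21
P = 7748.67 / 7772.21 × 100 = 99.6971
Fisher = √(L × P) = √(99.8979 × 99.6971) = 99.7975

99.80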